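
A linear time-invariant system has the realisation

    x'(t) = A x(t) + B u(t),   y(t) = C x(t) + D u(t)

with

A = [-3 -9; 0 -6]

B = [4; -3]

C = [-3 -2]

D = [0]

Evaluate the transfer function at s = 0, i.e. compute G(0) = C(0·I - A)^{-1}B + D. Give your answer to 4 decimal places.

G(0) = C(-A)^{-1}B + D = -C A^{-1} B + D.
det A = 18, so A^{-1} = (1/18)·adj(A) = [[-1/3, 1/2], [0, -1/6]]
A^{-1} B = [-17/6, 1/2]^T
C A^{-1} B = 15/2
G(0) = D - C A^{-1} B = 0 - (15/2) = -15/2 ≈ -7.5000

-7.5000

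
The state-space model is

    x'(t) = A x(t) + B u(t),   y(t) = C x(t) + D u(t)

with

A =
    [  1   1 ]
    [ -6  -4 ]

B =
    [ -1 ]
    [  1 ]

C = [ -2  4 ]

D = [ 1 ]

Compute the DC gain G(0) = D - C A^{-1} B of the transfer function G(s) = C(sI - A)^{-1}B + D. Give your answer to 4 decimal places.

14.0000

G(0) = C(-A)^{-1}B + D = -C A^{-1} B + D.
det A = 2, so A^{-1} = (1/2)·adj(A) = [[-2, -1/2], [3, 1/2]]
A^{-1} B = [3/2, -5/2]^T
C A^{-1} B = -13
G(0) = D - C A^{-1} B = 1 - (-13) = 14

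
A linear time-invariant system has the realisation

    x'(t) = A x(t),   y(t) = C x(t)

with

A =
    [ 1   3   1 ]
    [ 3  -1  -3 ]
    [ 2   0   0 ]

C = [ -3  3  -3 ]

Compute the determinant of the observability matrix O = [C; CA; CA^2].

5184

CA = [[0, -12, -12]]
CA^2 = [[-60, 12, 36]]
Observability matrix O = [C; CA; CA^2] = [[-3, 3, -3], [0, -12, -12], [-60, 12, 36]]
Expanding along the first row, det(O) = (-3)·((-12)·36 - (-12)·12) - 3·(0·36 - (-12)·(-60)) + (-3)·(0·12 - (-12)·(-60)) = (-3)·(-288) - 3·(-720) + (-3)·(-720) = 5184
Since det(O) ≠ 0, rank(O) = 3 and the system is completely observable.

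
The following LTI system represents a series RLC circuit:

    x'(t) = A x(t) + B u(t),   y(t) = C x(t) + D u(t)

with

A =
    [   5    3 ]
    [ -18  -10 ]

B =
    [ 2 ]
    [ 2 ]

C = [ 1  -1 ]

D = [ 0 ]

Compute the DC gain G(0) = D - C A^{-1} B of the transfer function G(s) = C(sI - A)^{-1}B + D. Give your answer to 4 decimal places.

G(0) = C(-A)^{-1}B + D = -C A^{-1} B + D.
det A = 4, so A^{-1} = (1/4)·adj(A) = [[-5/2, -3/4], [9/2, 5/4]]
A^{-1} B = [-13/2, 23/2]^T
C A^{-1} B = -18
G(0) = D - C A^{-1} B = 0 - (-18) = 18

18.0000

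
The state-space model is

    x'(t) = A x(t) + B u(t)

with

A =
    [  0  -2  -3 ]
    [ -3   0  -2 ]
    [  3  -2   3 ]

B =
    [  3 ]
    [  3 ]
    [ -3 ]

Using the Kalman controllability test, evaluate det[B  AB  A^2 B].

-567

AB = [[3], [-3], [-6]]
A^2B = [[24], [3], [-3]]
Controllability matrix C = [B  AB  A^2B] = [[3, 3, 24], [3, -3, 3], [-3, -6, -3]]
Expanding along the first row, det(C) = 3·((-3)·(-3) - 3·(-6)) - 3·(3·(-3) - 3·(-3)) + 24·(3·(-6) - (-3)·(-3)) = 3·27 - 3·0 + 24·(-27) = -567
Since det(C) ≠ 0, rank(C) = 3 and the system is completely controllable.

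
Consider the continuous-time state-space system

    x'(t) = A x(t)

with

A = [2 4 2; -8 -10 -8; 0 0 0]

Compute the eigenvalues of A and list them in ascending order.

-6, -2, 0

det(sI - A) = s^3 - (tr A)s^2 + (M11 + M22 + M33)s - det A, where Mii is the 2×2 principal minor of A obtained by deleting row i and column i.
tr A = 2 + (-10) + 0 = -8; M11 = (-10)·0 - (-8)·0 = 0 - 0 = 0; M22 = 2·0 - 2·0 = 0 - 0 = 0; M33 = 2·(-10) - 4·(-8) = -20 - (-32) = 12; sum of minors = 12.
det A = 2·((-10)·0 - (-8)·0) - 4·((-8)·0 - (-8)·0) + 2·((-8)·0 - (-10)·0) = 2·0 - 4·0 + 2·0 = 0.
So p(s) = det(sI - A) = s^3 + 8s^2 + 12s.
The constant term is 0, so p(s) = s(s^2 + 8s + 12).
Factor s^2 + 8s + 12: two numbers with sum -8 and product 12 are -2 and -6, so s^2 + 8s + 12 = (s + 2)(s + 6).
Hence p(s) = s (s + 2) (s + 6), with roots -6, -2, 0.
At least one eigenvalue has non-negative real part, so the system is not asymptotically stable.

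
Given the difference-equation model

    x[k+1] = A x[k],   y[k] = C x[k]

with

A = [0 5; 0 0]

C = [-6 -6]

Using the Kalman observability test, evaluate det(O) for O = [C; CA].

180

CA = [[0, -30]]
Observability matrix O = [C; CA] = [[-6, -6], [0, -30]]
det(O) = (-6)·(-30) - (-6)·0 = 180 - 0 = 180
Since det(O) ≠ 0, rank(O) = 2 and the system is completely observable.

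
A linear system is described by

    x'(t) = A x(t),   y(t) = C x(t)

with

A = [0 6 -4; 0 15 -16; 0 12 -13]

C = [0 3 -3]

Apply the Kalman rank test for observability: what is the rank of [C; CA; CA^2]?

CA = [[0, 9, -9]]
CA^2 = [[0, 27, -27]]
Observability matrix O = [C; CA; CA^2] = [[0, 3, -3], [0, 9, -9], [0, 27, -27]]
Every row of O is a scalar multiple of row 1 = [0, 3, -3] (multipliers 1, 3, 9), so the rows span a one-dimensional space.
O ≠ 0, hence rank(O) = 1.
rank(O) = 1 < n = 3, so the pair (A, C) is not completely observable.

1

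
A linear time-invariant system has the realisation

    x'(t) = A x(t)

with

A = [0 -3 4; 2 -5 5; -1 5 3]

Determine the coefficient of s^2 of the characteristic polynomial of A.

2

Expand det(sI - A) for the 3×3 matrix.
p(s) = s^3 + 2s^2 - 30s - 53.
(Check: constant term = det(-A) = (-1)^3 det A = -53; coefficient of s^2 = -tr A = 2.)
The coefficient of s^2 is 2.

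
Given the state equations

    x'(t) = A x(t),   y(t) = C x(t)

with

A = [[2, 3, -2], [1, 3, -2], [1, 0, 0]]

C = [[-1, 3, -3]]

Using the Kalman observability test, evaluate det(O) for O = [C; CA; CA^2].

CA = [[-2, 6, -4]]
CA^2 = [[-2, 12, -8]]
Observability matrix O = [C; CA; CA^2] = [[-1, 3, -3], [-2, 6, -4], [-2, 12, -8]]
Expanding along the first row, det(O) = (-1)·(6·(-8) - (-4)·12) - 3·((-2)·(-8) - (-4)·(-2)) + (-3)·((-2)·12 - 6·(-2)) = (-1)·0 - 3·8 + (-3)·(-12) = 12
Since det(O) ≠ 0, rank(O) = 3 and the system is completely observable.

12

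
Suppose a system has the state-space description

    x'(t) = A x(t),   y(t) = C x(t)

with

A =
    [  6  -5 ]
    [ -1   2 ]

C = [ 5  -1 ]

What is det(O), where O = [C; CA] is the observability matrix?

-104

CA = [[31, -27]]
Observability matrix O = [C; CA] = [[5, -1], [31, -27]]
det(O) = 5·(-27) - (-1)·31 = -135 - (-31) = -104
Since det(O) ≠ 0, rank(O) = 2 and the system is completely observable.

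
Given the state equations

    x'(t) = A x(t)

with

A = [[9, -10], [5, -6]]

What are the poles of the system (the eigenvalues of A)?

det(sI - A) = s^2 - (tr A)s + det A, with tr A = 9 + (-6) = 3 and det A = 9·(-6) - (-10)·5 = -54 - (-50) = -4.
So p(s) = det(sI - A) = s^2 - 3s - 4.
Factor s^2 - 3s - 4: two numbers with sum 3 and product -4 are 4 and -1, so s^2 - 3s - 4 = (s - 4)(s + 1).
Hence p(s) = (s - 4) (s + 1), with roots -1, 4.
At least one eigenvalue has non-negative real part, so the system is not asymptotically stable.

-1, 4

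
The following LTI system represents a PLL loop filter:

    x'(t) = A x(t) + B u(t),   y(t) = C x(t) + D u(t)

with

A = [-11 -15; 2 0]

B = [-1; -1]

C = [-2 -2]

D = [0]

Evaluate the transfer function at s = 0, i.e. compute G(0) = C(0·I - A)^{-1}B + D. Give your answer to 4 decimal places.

G(0) = C(-A)^{-1}B + D = -C A^{-1} B + D.
det A = 30, so A^{-1} = (1/30)·adj(A) = [[0, 1/2], [-1/15, -11/30]]
A^{-1} B = [-1/2, 13/30]^T
C A^{-1} B = 2/15
G(0) = D - C A^{-1} B = 0 - (2/15) = -2/15 ≈ -0.1333

-0.1333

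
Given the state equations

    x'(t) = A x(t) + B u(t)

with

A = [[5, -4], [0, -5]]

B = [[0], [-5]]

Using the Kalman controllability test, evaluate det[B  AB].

AB = [[20], [25]]
Controllability matrix C = [B  AB] = [[0, 20], [-5, 25]]
det(C) = 0·25 - 20·(-5) = 0 - (-100) = 100
Since det(C) ≠ 0, rank(C) = 2 and the system is completely controllable.

100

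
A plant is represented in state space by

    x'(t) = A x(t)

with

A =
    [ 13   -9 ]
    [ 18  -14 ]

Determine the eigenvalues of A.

-5, 4

det(sI - A) = s^2 - (tr A)s + det A, with tr A = 13 + (-14) = -1 and det A = 13·(-14) - (-9)·18 = -182 - (-162) = -20.
So p(s) = det(sI - A) = s^2 + s - 20.
Factor s^2 + s - 20: two numbers with sum -1 and product -20 are 4 and -5, so s^2 + s - 20 = (s - 4)(s + 5).
Hence p(s) = (s - 4) (s + 5), with roots -5, 4.
At least one eigenvalue has non-negative real part, so the system is not asymptotically stable.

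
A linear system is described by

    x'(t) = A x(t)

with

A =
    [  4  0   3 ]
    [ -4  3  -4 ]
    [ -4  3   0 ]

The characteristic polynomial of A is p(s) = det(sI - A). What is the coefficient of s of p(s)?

Expand det(sI - A) for the 3×3 matrix.
p(s) = s^3 - 7s^2 + 36s - 48.
(Check: constant term = det(-A) = (-1)^3 det A = -48; coefficient of s^2 = -tr A = -7.)
The coefficient of s is 36.

36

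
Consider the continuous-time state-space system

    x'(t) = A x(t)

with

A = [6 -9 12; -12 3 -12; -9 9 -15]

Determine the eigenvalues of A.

-6, -3, 3

det(sI - A) = s^3 - (tr A)s^2 + (M11 + M22 + M33)s - det A, where Mii is the 2×2 principal minor of A obtained by deleting row i and column i.
tr A = 6 + 3 + (-15) = -6; M11 = 3·(-15) - (-12)·9 = -45 - (-108) = 63; M22 = 6·(-15) - 12·(-9) = -90 - (-108) = 18; M33 = 6·3 - (-9)·(-12) = 18 - 108 = -90; sum of minors = -9.
det A = 6·(3·(-15) - (-12)·9) - (-9)·((-12)·(-15) - (-12)·(-9)) + 12·((-12)·9 - 3·(-9)) = 6·63 - (-9)·72 + 12·(-81) = 54.
So p(s) = det(sI - A) = s^3 + 6s^2 - 9s - 54.
Rational-root test: any integer root divides -54. Testing small divisors, s = -3 works: p(-3) = -27 + 54 + 27 + (-54) = 0, so (s + 3) is a factor.
Dividing, p(s) = (s + 3)(s^2 + 3s - 18).
Factor s^2 + 3s - 18: two numbers with sum -3 and product -18 are 3 and -6, so s^2 + 3s - 18 = (s - 3)(s + 6).
Hence p(s) = (s - 3) (s + 3) (s + 6), with roots -6, -3, 3.
At least one eigenvalue has non-negative real part, so the system is not asymptotically stable.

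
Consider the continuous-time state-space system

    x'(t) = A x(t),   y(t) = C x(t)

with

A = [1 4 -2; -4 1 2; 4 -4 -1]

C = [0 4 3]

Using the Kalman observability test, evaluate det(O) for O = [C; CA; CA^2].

CA = [[-4, -8, 5]]
CA^2 = [[48, -44, -13]]
Observability matrix O = [C; CA; CA^2] = [[0, 4, 3], [-4, -8, 5], [48, -44, -13]]
Expanding along the first row, det(O) = 0·((-8)·(-13) - 5·(-44)) - 4·((-4)·(-13) - 5·48) + 3·((-4)·(-44) - (-8)·48) = 0·324 - 4·(-188) + 3·560 = 2432
Since det(O) ≠ 0, rank(O) = 3 and the system is completely observable.

2432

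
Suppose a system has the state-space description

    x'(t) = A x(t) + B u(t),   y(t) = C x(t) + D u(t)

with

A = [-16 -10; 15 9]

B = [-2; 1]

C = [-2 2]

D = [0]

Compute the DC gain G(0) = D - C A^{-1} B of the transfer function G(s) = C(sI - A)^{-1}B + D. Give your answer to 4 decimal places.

-7.3333

G(0) = C(-A)^{-1}B + D = -C A^{-1} B + D.
det A = 6, so A^{-1} = (1/6)·adj(A) = [[3/2, 5/3], [-5/2, -8/3]]
A^{-1} B = [-4/3, 7/3]^T
C A^{-1} B = 22/3
G(0) = D - C A^{-1} B = 0 - (22/3) = -22/3 ≈ -7.3333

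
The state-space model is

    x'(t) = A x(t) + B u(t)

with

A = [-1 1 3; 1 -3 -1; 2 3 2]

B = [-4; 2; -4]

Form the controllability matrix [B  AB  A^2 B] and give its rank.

AB = [[-6], [-6], [-10]]
A^2B = [[-30], [22], [-50]]
Controllability matrix C = [B  AB  A^2B] = [[-4, -6, -30], [2, -6, 22], [-4, -10, -50]]
det(C) = (-4)·((-6)·(-50) - 22·(-10)) - (-6)·(2·(-50) - 22·(-4)) + (-30)·(2·(-10) - (-6)·(-4)) = (-4)·520 - (-6)·(-12) + (-30)·(-44) = -832 ≠ 0, so rank(C) = 3.
rank(C) = 3 = n, so the pair (A, B) is completely controllable.

3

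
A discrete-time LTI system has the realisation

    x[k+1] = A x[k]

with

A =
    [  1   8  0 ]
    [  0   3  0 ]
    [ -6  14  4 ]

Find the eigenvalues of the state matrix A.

1, 3, 4

det(zI - A) = z^3 - (tr A)z^2 + (M11 + M22 + M33)z - det A, where Mii is the 2×2 principal minor of A obtained by deleting row i and column i.
tr A = 1 + 3 + 4 = 8; M11 = 3·4 - 0·14 = 12 - 0 = 12; M22 = 1·4 - 0·(-6) = 4 - 0 = 4; M33 = 1·3 - 8·0 = 3 - 0 = 3; sum of minors = 19.
det A = 1·(3·4 - 0·14) - 8·(0·4 - 0·(-6)) + 0·(0·14 - 3·(-6)) = 1·12 - 8·0 + 0·18 = 12.
So p(z) = det(zI - A) = z^3 - 8z^2 + 19z - 12.
Rational-root test: any integer root divides -12. Testing small divisors, z = 1 works: p(1) = 1 + (-8) + 19 + (-12) = 0, so (z - 1) is a factor.
Dividing, p(z) = (z - 1)(z^2 - 7z + 12).
Factor z^2 - 7z + 12: two numbers with sum 7 and product 12 are 4 and 3, so z^2 - 7z + 12 = (z - 4)(z - 3).
Hence p(z) = (z - 4) (z - 3) (z - 1), with roots 1, 3, 4.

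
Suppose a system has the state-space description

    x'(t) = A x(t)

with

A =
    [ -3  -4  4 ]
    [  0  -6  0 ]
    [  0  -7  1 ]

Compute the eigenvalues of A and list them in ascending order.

-6, -3, 1

det(sI - A) = s^3 - (tr A)s^2 + (M11 + M22 + M33)s - det A, where Mii is the 2×2 principal minor of A obtained by deleting row i and column i.
tr A = (-3) + (-6) + 1 = -8; M11 = (-6)·1 - 0·(-7) = -6 - 0 = -6; M22 = (-3)·1 - 4·0 = -3 - 0 = -3; M33 = (-3)·(-6) - (-4)·0 = 18 - 0 = 18; sum of minors = 9.
det A = (-3)·((-6)·1 - 0·(-7)) - (-4)·(0·1 - 0·0) + 4·(0·(-7) - (-6)·0) = (-3)·(-6) - (-4)·0 + 4·0 = 18.
So p(s) = det(sI - A) = s^3 + 8s^2 + 9s - 18.
Rational-root test: any integer root divides -18. Testing small divisors, s = 1 works: p(1) = 1 + 8 + 9 + (-18) = 0, so (s - 1) is a factor.
Dividing, p(s) = (s - 1)(s^2 + 9s + 18).
Factor s^2 + 9s + 18: two numbers with sum -9 and product 18 are -3 and -6, so s^2 + 9s + 18 = (s + 3)(s + 6).
Hence p(s) = (s - 1) (s + 3) (s + 6), with roots -6, -3, 1.
At least one eigenvalue has non-negative real part, so the system is not asymptotically stable.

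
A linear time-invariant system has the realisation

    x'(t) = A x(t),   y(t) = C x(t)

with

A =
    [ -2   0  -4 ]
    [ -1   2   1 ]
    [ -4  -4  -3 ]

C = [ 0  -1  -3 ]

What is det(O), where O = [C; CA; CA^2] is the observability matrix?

-1886

CA = [[13, 10, 8]]
CA^2 = [[-68, -12, -66]]
Observability matrix O = [C; CA; CA^2] = [[0, -1, -3], [13, 10, 8], [-68, -12, -66]]
Expanding along the first row, det(O) = 0·(10·(-66) - 8·(-12)) - (-1)·(13·(-66) - 8·(-68)) + (-3)·(13·(-12) - 10·(-68)) = 0·(-564) - (-1)·(-314) + (-3)·524 = -1886
Since det(O) ≠ 0, rank(O) = 3 and the system is completely observable.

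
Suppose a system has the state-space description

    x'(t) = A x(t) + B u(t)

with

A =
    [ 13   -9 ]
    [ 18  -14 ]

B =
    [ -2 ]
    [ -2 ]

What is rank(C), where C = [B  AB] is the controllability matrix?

1

AB = [[-8], [-8]]
Controllability matrix C = [B  AB] = [[-2, -8], [-2, -8]]
Every column of C is a scalar multiple of column 1 = [-2, -2] (multipliers 1, 4), so the columns span a one-dimensional space.
C ≠ 0, hence rank(C) = 1.
rank(C) = 1 < n = 2, so the pair (A, B) is not completely controllable.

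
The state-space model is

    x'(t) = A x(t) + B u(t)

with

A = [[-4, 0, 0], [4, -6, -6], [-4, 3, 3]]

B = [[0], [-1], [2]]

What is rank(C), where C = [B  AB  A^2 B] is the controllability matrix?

AB = [[0], [-6], [3]]
A^2B = [[0], [18], [-9]]
Controllability matrix C = [B  AB  A^2B] = [[0, 0, 0], [-1, -6, 18], [2, 3, -9]]
Row 1 of C is identically zero, so rank(C) ≤ 2.
The 2×2 minor from rows 2, 3, columns 1, 2 is (-1)·3 - (-6)·2 = -3 - (-12) = 9 ≠ 0, so rank(C) = 2.
rank(C) = 2 < n = 3, so the pair (A, B) is not completely controllable.

2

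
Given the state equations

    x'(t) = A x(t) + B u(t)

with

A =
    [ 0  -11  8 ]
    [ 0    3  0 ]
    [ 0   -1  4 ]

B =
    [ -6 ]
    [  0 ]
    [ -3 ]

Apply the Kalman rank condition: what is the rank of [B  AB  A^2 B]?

1

AB = [[-24], [0], [-12]]
A^2B = [[-96], [0], [-48]]
Controllability matrix C = [B  AB  A^2B] = [[-6, -24, -96], [0, 0, 0], [-3, -12, -48]]
Every column of C is a scalar multiple of column 1 = [-6, 0, -3] (multipliers 1, 4, 16), so the columns span a one-dimensional space.
C ≠ 0, hence rank(C) = 1.
rank(C) = 1 < n = 3, so the pair (A, B) is not completely controllable.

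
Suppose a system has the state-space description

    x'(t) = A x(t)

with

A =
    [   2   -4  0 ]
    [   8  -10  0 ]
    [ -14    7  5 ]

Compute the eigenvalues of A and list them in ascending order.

det(sI - A) = s^3 - (tr A)s^2 + (M11 + M22 + M33)s - det A, where Mii is the 2×2 principal minor of A obtained by deleting row i and column i.
tr A = 2 + (-10) + 5 = -3; M11 = (-10)·5 - 0·7 = -50 - 0 = -50; M22 = 2·5 - 0·(-14) = 10 - 0 = 10; M33 = 2·(-10) - (-4)·8 = -20 - (-32) = 12; sum of minors = -28.
det A = 2·((-10)·5 - 0·7) - (-4)·(8·5 - 0·(-14)) + 0·(8·7 - (-10)·(-14)) = 2·(-50) - (-4)·40 + 0·(-84) = 60.
So p(s) = det(sI - A) = s^3 + 3s^2 - 28s - 60.
Rational-root test: any integer root divides -60. Testing small divisors, s = -2 works: p(-2) = -8 + 12 + 56 + (-60) = 0, so (s + 2) is a factor.
Dividing, p(s) = (s + 2)(s^2 + s - 30).
Factor s^2 + s - 30: two numbers with sum -1 and product -30 are 5 and -6, so s^2 + s - 30 = (s - 5)(s + 6).
Hence p(s) = (s - 5) (s + 2) (s + 6), with roots -6, -2, 5.
At least one eigenvalue has non-negative real part, so the system is not asymptotically stable.

-6, -2, 5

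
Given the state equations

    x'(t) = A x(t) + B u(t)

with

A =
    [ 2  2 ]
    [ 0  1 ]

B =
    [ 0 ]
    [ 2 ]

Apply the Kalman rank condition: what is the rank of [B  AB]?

AB = [[4], [2]]
Controllability matrix C = [B  AB] = [[0, 4], [2, 2]]
det(C) = 0·2 - 4·2 = 0 - 8 = -8 ≠ 0, so rank(C) = 2.
rank(C) = 2 = n, so the pair (A, B) is completely controllable.

2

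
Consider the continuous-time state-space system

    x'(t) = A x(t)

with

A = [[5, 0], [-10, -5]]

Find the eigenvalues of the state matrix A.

-5, 5

det(sI - A) = s^2 - (tr A)s + det A, with tr A = 5 + (-5) = 0 and det A = 5·(-5) - 0·(-10) = -25 - 0 = -25.
So p(s) = det(sI - A) = s^2 - 25.
Factor s^2 - 25: two numbers with sum 0 and product -25 are 5 and -5, so s^2 - 25 = (s - 5)(s + 5).
Hence p(s) = (s - 5) (s + 5), with roots -5, 5.
At least one eigenvalue has non-negative real part, so the system is not asymptotically stable.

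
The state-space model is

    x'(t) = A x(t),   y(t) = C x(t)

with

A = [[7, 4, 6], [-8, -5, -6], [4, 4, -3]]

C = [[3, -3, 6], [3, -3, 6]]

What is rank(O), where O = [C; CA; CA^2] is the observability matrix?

CA = [[69, 51, 18], [69, 51, 18]]
CA^2 = [[147, 93, 54], [147, 93, 54]]
Observability matrix O = [C; CA; CA^2] = [[3, -3, 6], [3, -3, 6], [69, 51, 18], [69, 51, 18], [147, 93, 54], [147, 93, 54]]
The columns c1, c2, c3 of O are linearly dependent: -c1 + c2 + c3 = 0 (check each entry), so rank(O) ≤ 2.
The 2×2 minor from rows 1, 3, columns 1, 2 is 3·51 - (-3)·69 = 153 - (-207) = 360 ≠ 0, so rank(O) = 2.
rank(O) = 2 < n = 3, so the pair (A, C) is not completely observable.

2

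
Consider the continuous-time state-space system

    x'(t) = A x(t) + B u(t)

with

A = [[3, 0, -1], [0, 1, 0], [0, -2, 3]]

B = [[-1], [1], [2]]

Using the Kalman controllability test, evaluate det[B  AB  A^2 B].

-4

AB = [[-5], [1], [4]]
A^2B = [[-19], [1], [10]]
Controllability matrix C = [B  AB  A^2B] = [[-1, -5, -19], [1, 1, 1], [2, 4, 10]]
Expanding along the first row, det(C) = (-1)·(1·10 - 1·4) - (-5)·(1·10 - 1·2) + (-19)·(1·4 - 1·2) = (-1)·6 - (-5)·8 + (-19)·2 = -4
Since det(C) ≠ 0, rank(C) = 3 and the system is completely controllable.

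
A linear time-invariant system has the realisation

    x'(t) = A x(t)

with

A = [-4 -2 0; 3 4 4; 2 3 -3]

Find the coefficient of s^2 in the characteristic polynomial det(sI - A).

3

Expand det(sI - A) for the 3×3 matrix.
p(s) = s^3 + 3s^2 - 22s - 62.
(Check: constant term = det(-A) = (-1)^3 det A = -62; coefficient of s^2 = -tr A = 3.)
The coefficient of s^2 is 3.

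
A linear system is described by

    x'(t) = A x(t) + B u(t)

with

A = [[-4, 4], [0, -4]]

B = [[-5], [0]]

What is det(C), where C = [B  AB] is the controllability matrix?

AB = [[20], [0]]
Controllability matrix C = [B  AB] = [[-5, 20], [0, 0]]
det(C) = (-5)·0 - 20·0 = 0 - 0 = 0
Since det(C) = 0, rank(C) < 2 and the system is not completely controllable.

0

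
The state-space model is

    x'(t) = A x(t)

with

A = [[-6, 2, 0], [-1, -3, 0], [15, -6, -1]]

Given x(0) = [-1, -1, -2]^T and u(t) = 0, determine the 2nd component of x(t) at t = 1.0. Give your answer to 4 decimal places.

det(sI - A) = s^3 - (tr A)s^2 + (M11 + M22 + M33)s - det A, where Mii is the 2×2 principal minor of A obtained by deleting row i and column i.
tr A = (-6) + (-3) + (-1) = -10; M11 = (-3)·(-1) - 0·(-6) = 3 - 0 = 3; M22 = (-6)·(-1) - 0·15 = 6 - 0 = 6; M33 = (-6)·(-3) - 2·(-1) = 18 - (-2) = 20; sum of minors = 29.
det A = (-6)·((-3)·(-1) - 0·(-6)) - 2·((-1)·(-1) - 0·15) + 0·((-1)·(-6) - (-3)·15) = (-6)·3 - 2·1 + 0·51 = -20.
So p(s) = det(sI - A) = s^3 + 10s^2 + 29s + 20.
Rational-root test: any integer root divides 20. Testing small divisors, s = -1 works: p(-1) = -1 + 10 + (-29) + 20 = 0, so (s + 1) is a factor.
Dividing, p(s) = (s + 1)(s^2 + 9s + 20).
Factor s^2 + 9s + 20: two numbers with sum -9 and product 20 are -4 and -5, so s^2 + 9s + 20 = (s + 4)(s + 5).
Hence p(s) = (s + 1) (s + 4) (s + 5), with roots -5, -4, -1.
The eigenvalues -5, -4, -1 are distinct and real, so A is diagonalisable and x(t) = e^{At} x(0) = V diag(e^{λ_i t}) V^{-1} x(0), where the columns of V are the eigenvectors.
λ = -5: A - (-5)I = [[-1, 2, 0], [-1, 2, 0], [15, -6, 4]]. v must be orthogonal to every row; (row 1) × (row 3) = [8, 4, -24], so take v_1 = [2, 1, -6]^T.
λ = -4: A - (-4)I = [[-2, 2, 0], [-1, 1, 0], [15, -6, 3]]. v must be orthogonal to every row; (row 1) × (row 3) = [6, 6, -18], so take v_2 = [1, 1, -3]^T.
λ = -1: A - (-1)I = [[-5, 2, 0], [-1, -2, 0], [15, -6, 0]]. v must be orthogonal to every row; (row 1) × (row 2) = [0, 0, 12], so take v_3 = [0, 0, 1]^T.
V = [v_1 v_2 v_3] = [[2, 1, 0], [1, 1, 0], [-6, -3, 1]] has det V = 1, so V^{-1} = adj(V)/det V = [[1, -1, 0], [-1, 2, 0], [3, 0, 1]].
Modal coordinates z(0) = V^{-1} x(0): 1·(-1) + (-1)·(-1) + 0·(-2) = 0; (-1)·(-1) + 2·(-1) + 0·(-2) = -1; 3·(-1) + 0·(-1) + 1·(-2) = -5; so z(0) = [0, -1, -5]^T.
x_2(t) = Σ_i (v_i)_2 · z_i(0) · e^{λ_i t} (row 2 of V times the modal terms).
x_2(1.0) = 1·0·e^{-5·1.0} + 1·(-1)·e^{-4·1.0} + 0·(-5)·e^{-1·1.0} = 0·0.006738 + (-1)·0.018316 + 0·0.367879 = -0.0183.

-0.0183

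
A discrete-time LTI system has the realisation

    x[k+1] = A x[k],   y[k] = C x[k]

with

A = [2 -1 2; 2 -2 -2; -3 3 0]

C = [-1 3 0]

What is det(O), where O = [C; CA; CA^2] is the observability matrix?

-510

CA = [[4, -5, -8]]
CA^2 = [[22, -18, 18]]
Observability matrix O = [C; CA; CA^2] = [[-1, 3, 0], [4, -5, -8], [22, -18, 18]]
Expanding along the first row, det(O) = (-1)·((-5)·18 - (-8)·(-18)) - 3·(4·18 - (-8)·22) + 0·(4·(-18) - (-5)·22) = (-1)·(-234) - 3·248 + 0·38 = -510
Since det(O) ≠ 0, rank(O) = 3 and the system is completely observable.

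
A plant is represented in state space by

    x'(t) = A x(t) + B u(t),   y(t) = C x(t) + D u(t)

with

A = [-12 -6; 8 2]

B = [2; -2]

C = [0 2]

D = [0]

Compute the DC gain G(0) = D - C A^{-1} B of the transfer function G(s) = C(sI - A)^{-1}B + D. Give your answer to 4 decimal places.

-0.6667

G(0) = C(-A)^{-1}B + D = -C A^{-1} B + D.
det A = 24, so A^{-1} = (1/24)·adj(A) = [[1/12, 1/4], [-1/3, -1/2]]
A^{-1} B = [-1/3, 1/3]^T
C A^{-1} B = 2/3
G(0) = D - C A^{-1} B = 0 - (2/3) = -2/3 ≈ -0.6667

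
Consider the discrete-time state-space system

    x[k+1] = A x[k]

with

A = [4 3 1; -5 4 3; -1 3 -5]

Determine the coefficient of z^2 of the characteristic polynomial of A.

-3

Expand det(zI - A) for the 3×3 matrix.
p(z) = z^3 - 3z^2 - 17z + 211.
(Check: constant term = det(-A) = (-1)^3 det A = 211; coefficient of z^2 = -tr A = -3.)
The coefficient of z^2 is -3.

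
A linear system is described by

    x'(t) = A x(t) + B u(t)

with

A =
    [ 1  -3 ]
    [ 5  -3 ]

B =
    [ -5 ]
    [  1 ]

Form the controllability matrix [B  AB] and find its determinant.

AB = [[-8], [-28]]
Controllability matrix C = [B  AB] = [[-5, -8], [1, -28]]
det(C) = (-5)·(-28) - (-8)·1 = 140 - (-8) = 148
Since det(C) ≠ 0, rank(C) = 2 and the system is completely controllable.

148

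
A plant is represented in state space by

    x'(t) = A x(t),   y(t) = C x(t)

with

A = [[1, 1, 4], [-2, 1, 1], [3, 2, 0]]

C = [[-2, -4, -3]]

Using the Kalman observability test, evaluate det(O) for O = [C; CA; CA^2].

117

CA = [[-3, -12, -12]]
CA^2 = [[-15, -39, -24]]
Observability matrix O = [C; CA; CA^2] = [[-2, -4, -3], [-3, -12, -12], [-15, -39, -24]]
Expanding along the first row, det(O) = (-2)·((-12)·(-24) - (-12)·(-39)) - (-4)·((-3)·(-24) - (-12)·(-15)) + (-3)·((-3)·(-39) - (-12)·(-15)) = (-2)·(-180) - (-4)·(-108) + (-3)·(-63) = 117
Since det(O) ≠ 0, rank(O) = 3 and the system is completely observable.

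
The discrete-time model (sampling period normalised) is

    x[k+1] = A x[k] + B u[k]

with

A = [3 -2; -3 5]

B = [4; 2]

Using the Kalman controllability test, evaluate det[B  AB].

AB = [[8], [-2]]
Controllability matrix C = [B  AB] = [[4, 8], [2, -2]]
det(C) = 4·(-2) - 8·2 = -8 - 16 = -24
Since det(C) ≠ 0, rank(C) = 2 and the system is completely controllable.

-24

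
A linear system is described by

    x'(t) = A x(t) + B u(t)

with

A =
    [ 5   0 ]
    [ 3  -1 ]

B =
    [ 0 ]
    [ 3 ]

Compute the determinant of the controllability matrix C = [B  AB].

0

AB = [[0], [-3]]
Controllability matrix C = [B  AB] = [[0, 0], [3, -3]]
det(C) = 0·(-3) - 0·3 = 0 - 0 = 0
Since det(C) = 0, rank(C) < 2 and the system is not completely controllable.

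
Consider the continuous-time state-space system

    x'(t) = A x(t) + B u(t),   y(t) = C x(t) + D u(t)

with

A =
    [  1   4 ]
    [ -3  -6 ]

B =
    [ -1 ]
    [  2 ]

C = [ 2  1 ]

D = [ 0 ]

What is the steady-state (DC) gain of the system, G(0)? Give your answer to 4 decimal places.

G(0) = C(-A)^{-1}B + D = -C A^{-1} B + D.
det A = 6, so A^{-1} = (1/6)·adj(A) = [[-1, -2/3], [1/2, 1/6]]
A^{-1} B = [-1/3, -1/6]^T
C A^{-1} B = -5/6
G(0) = D - C A^{-1} B = 0 - (-5/6) = 5/6 ≈ 0.8333

0.8333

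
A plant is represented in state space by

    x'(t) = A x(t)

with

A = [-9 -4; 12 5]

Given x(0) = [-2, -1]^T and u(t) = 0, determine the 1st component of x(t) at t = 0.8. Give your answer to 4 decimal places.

det(sI - A) = s^2 - (tr A)s + det A, with tr A = (-9) + 5 = -4 and det A = (-9)·5 - (-4)·12 = -45 - (-48) = 3.
So p(s) = det(sI - A) = s^2 + 4s + 3.
Factor s^2 + 4s + 3: two numbers with sum -4 and product 3 are -1 and -3, so s^2 + 4s + 3 = (s + 1)(s + 3).
Hence p(s) = (s + 1) (s + 3), with roots -3, -1.
The eigenvalues -3, -1 are distinct and real, so A is diagonalisable and x(t) = e^{At} x(0) = V diag(e^{λ_i t}) V^{-1} x(0), where the columns of V are the eigenvectors.
λ = -3: A - (-3)I = [[-6, -4], [12, 8]]. Row 1 gives (-6)·v1 + (-4)·v2 = 0, so take v_1 = [2, -3]^T.
λ = -1: A - (-1)I = [[-8, -4], [12, 6]]. Row 1 gives (-8)·v1 + (-4)·v2 = 0, so take v_2 = [1, -2]^T.
V = [v_1 v_2] = [[2, 1], [-3, -2]] has det V = -1, so V^{-1} = adj(V)/det V = [[2, 1], [-3, -2]].
Modal coordinates z(0) = V^{-1} x(0): 2·(-2) + 1·(-1) = -5; (-3)·(-2) + (-2)·(-1) = 8; so z(0) = [-5, 8]^T.
x_1(t) = Σ_i (v_i)_1 · z_i(0) · e^{λ_i t} (row 1 of V times the modal terms).
x_1(0.8) = 2·(-5)·e^{-3·0.8} + 1·8·e^{-1·0.8} = (-10)·0.090718 + 8·0.449329 = 2.6875.

2.6875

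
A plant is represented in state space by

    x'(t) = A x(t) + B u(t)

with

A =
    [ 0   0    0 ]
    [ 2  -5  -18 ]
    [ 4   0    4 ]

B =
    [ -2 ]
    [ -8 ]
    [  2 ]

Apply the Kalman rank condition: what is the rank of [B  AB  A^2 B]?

AB = [[0], [0], [0]]
A^2B = [[0], [0], [0]]
Controllability matrix C = [B  AB  A^2B] = [[-2, 0, 0], [-8, 0, 0], [2, 0, 0]]
Every column of C is a scalar multiple of column 1 = [-2, -8, 2] (multipliers 1, 0, 0), so the columns span a one-dimensional space.
C ≠ 0, hence rank(C) = 1.
rank(C) = 1 < n = 3, so the pair (A, B) is not completely controllable.

1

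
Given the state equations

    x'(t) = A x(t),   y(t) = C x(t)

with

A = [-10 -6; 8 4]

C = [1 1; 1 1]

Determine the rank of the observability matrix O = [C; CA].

CA = [[-2, -2], [-2, -2]]
Observability matrix O = [C; CA] = [[1, 1], [1, 1], [-2, -2], [-2, -2]]
Every row of O is a scalar multiple of row 1 = [1, 1] (multipliers 1, 1, -2, -2), so the rows span a one-dimensional space.
O ≠ 0, hence rank(O) = 1.
rank(O) = 1 < n = 2, so the pair (A, C) is not completely observable.

1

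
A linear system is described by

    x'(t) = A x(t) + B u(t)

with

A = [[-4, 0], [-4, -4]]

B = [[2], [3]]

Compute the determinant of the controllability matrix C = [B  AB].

AB = [[-8], [-20]]
Controllability matrix C = [B  AB] = [[2, -8], [3, -20]]
det(C) = 2·(-20) - (-8)·3 = -40 - (-24) = -16
Since det(C) ≠ 0, rank(C) = 2 and the system is completely controllable.

-16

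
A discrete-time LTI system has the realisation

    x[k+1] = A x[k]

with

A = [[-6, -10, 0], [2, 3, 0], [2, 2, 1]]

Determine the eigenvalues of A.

-2, -1, 1

det(zI - A) = z^3 - (tr A)z^2 + (M11 + M22 + M33)z - det A, where Mii is the 2×2 principal minor of A obtained by deleting row i and column i.
tr A = (-6) + 3 + 1 = -2; M11 = 3·1 - 0·2 = 3 - 0 = 3; M22 = (-6)·1 - 0·2 = -6 - 0 = -6; M33 = (-6)·3 - (-10)·2 = -18 - (-20) = 2; sum of minors = -1.
det A = (-6)·(3·1 - 0·2) - (-10)·(2·1 - 0·2) + 0·(2·2 - 3·2) = (-6)·3 - (-10)·2 + 0·(-2) = 2.
So p(z) = det(zI - A) = z^3 + 2z^2 - z - 2.
Rational-root test: any integer root divides -2. Testing small divisors, z = -1 works: p(-1) = -1 + 2 + 1 + (-2) = 0, so (z + 1) is a factor.
Dividing, p(z) = (z + 1)(z^2 + z - 2).
Factor z^2 + z - 2: two numbers with sum -1 and product -2 are 1 and -2, so z^2 + z - 2 = (z - 1)(z + 2).
Hence p(z) = (z - 1) (z + 1) (z + 2), with roots -2, -1, 1.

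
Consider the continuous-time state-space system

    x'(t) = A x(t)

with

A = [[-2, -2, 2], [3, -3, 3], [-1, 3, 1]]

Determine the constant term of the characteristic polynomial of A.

-48

Expand det(sI - A) for the 3×3 matrix.
p(s) = s^3 + 4s^2 - 48.
(Check: constant term = det(-A) = (-1)^3 det A = -48; coefficient of s^2 = -tr A = 4.)
The constant term is -48.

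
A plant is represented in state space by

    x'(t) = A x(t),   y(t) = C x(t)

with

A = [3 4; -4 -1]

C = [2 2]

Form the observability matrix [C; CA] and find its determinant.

16

CA = [[-2, 6]]
Observability matrix O = [C; CA] = [[2, 2], [-2, 6]]
det(O) = 2·6 - 2·(-2) = 12 - (-4) = 16
Since det(O) ≠ 0, rank(O) = 2 and the system is completely observable.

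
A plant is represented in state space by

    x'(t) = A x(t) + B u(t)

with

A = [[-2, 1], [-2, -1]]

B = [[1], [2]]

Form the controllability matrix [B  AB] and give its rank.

2

AB = [[0], [-4]]
Controllability matrix C = [B  AB] = [[1, 0], [2, -4]]
det(C) = 1·(-4) - 0·2 = -4 - 0 = -4 ≠ 0, so rank(C) = 2.
rank(C) = 2 = n, so the pair (A, B) is completely controllable.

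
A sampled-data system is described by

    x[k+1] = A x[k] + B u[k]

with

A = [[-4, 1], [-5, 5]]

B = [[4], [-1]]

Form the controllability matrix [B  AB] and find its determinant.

AB = [[-17], [-25]]
Controllability matrix C = [B  AB] = [[4, -17], [-1, -25]]
det(C) = 4·(-25) - (-17)·(-1) = -100 - 17 = -117
Since det(C) ≠ 0, rank(C) = 2 and the system is completely controllable.

-117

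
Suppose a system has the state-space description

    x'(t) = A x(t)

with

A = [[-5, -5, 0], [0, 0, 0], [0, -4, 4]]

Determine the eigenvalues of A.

det(sI - A) = s^3 - (tr A)s^2 + (M11 + M22 + M33)s - det A, where Mii is the 2×2 principal minor of A obtained by deleting row i and column i.
tr A = (-5) + 0 + 4 = -1; M11 = 0·4 - 0·(-4) = 0 - 0 = 0; M22 = (-5)·4 - 0·0 = -20 - 0 = -20; M33 = (-5)·0 - (-5)·0 = 0 - 0 = 0; sum of minors = -20.
det A = (-5)·(0·4 - 0·(-4)) - (-5)·(0·4 - 0·0) + 0·(0·(-4) - 0·0) = (-5)·0 - (-5)·0 + 0·0 = 0.
So p(s) = det(sI - A) = s^3 + s^2 - 20s.
The constant term is 0, so p(s) = s(s^2 + s - 20).
Factor s^2 + s - 20: two numbers with sum -1 and product -20 are 4 and -5, so s^2 + s - 20 = (s - 4)(s + 5).
Hence p(s) = s (s - 4) (s + 5), with roots -5, 0, 4.
At least one eigenvalue has non-negative real part, so the system is not asymptotically stable.

-5, 0, 4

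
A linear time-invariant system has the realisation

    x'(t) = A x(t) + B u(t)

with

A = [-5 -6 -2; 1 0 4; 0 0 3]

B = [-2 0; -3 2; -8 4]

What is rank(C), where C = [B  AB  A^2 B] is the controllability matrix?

AB = [[44, -20], [-34, 16], [-24, 12]]
A^2B = [[32, -20], [-52, 28], [-72, 36]]
Controllability matrix C = [B  AB  A^2B] = [[-2, 0, 44, -20, 32, -20], [-3, 2, -34, 16, -52, 28], [-8, 4, -24, 12, -72, 36]]
The rows r1, r2, r3 of C are linearly dependent: -r1 - 2·r2 + r3 = 0 (check each entry), so rank(C) ≤ 2.
The 2×2 minor from rows 1, 2, columns 1, 2 is (-2)·2 - 0·(-3) = -4 - 0 = -4 ≠ 0, so rank(C) = 2.
rank(C) = 2 < n = 3, so the pair (A, B) is not completely controllable.

2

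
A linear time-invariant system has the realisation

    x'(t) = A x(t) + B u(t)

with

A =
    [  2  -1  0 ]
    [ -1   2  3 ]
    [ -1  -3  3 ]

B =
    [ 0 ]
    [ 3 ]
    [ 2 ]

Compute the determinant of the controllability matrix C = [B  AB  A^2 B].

108

AB = [[-3], [12], [-3]]
A^2B = [[-18], [18], [-42]]
Controllability matrix C = [B  AB  A^2B] = [[0, -3, -18], [3, 12, 18], [2, -3, -42]]
Expanding along the first row, det(C) = 0·(12·(-42) - 18·(-3)) - (-3)·(3·(-42) - 18·2) + (-18)·(3·(-3) - 12·2) = 0·(-450) - (-3)·(-162) + (-18)·(-33) = 108
Since det(C) ≠ 0, rank(C) = 3 and the system is completely controllable.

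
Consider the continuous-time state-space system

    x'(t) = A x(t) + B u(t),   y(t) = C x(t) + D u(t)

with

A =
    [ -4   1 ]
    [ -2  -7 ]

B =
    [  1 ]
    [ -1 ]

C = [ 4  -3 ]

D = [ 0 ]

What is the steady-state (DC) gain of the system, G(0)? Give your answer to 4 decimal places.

G(0) = C(-A)^{-1}B + D = -C A^{-1} B + D.
det A = 30, so A^{-1} = (1/30)·adj(A) = [[-7/30, -1/30], [1/15, -2/15]]
A^{-1} B = [-1/5, 1/5]^T
C A^{-1} B = -7/5
G(0) = D - C A^{-1} B = 0 - (-7/5) = 7/5 ≈ 1.4000

1.4000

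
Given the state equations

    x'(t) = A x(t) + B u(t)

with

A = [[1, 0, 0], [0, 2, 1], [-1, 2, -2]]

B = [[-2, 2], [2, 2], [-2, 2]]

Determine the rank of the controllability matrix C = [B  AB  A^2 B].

3

AB = [[-2, 2], [2, 6], [10, -2]]
A^2B = [[-2, 2], [14, 10], [-14, 14]]
Controllability matrix C = [B  AB  A^2B] = [[-2, 2, -2, 2, -2, 2], [2, 2, 2, 6, 14, 10], [-2, 2, 10, -2, -14, 14]]
Take the 3×3 submatrix of C formed by columns 1, 2, 3: [[-2, 2, -2], [2, 2, 2], [-2, 2, 10]]. Its determinant is (-2)·(2·10 - 2·2) - 2·(2·10 - 2·(-2)) + (-2)·(2·2 - 2·(-2)) = (-2)·16 - 2·24 + (-2)·8 = -96 ≠ 0.
So rank(C) ≥ 3; since C has 3 rows, rank(C) = 3.
rank(C) = 3 = n, so the pair (A, B) is completely controllable.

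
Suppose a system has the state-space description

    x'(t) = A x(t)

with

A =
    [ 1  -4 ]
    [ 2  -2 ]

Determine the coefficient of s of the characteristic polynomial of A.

For a 2×2 matrix, det(sI - A) = s^2 - (tr A)s + det A.
tr A = -1, det A = 6.
So p(s) = s^2 + s + 6.
The coefficient of s is 1.

1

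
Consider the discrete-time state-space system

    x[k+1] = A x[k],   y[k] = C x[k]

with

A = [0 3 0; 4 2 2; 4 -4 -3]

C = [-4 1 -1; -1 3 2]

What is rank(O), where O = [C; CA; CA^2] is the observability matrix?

3

CA = [[0, -6, 5], [20, -5, 0]]
CA^2 = [[-4, -32, -27], [-20, 50, -10]]
Observability matrix O = [C; CA; CA^2] = [[-4, 1, -1], [-1, 3, 2], [0, -6, 5], [20, -5, 0], [-4, -32, -27], [-20, 50, -10]]
Take the 3×3 submatrix of O formed by rows 1, 2, 3: [[-4, 1, -1], [-1, 3, 2], [0, -6, 5]]. Its determinant is (-4)·(3·5 - 2·(-6)) - 1·((-1)·5 - 2·0) + (-1)·((-1)·(-6) - 3·0) = (-4)·27 - 1·(-5) + (-1)·6 = -109 ≠ 0.
So rank(O) ≥ 3; since O has 3 columns, rank(O) = 3.
rank(O) = 3 = n, so the pair (A, C) is completely observable.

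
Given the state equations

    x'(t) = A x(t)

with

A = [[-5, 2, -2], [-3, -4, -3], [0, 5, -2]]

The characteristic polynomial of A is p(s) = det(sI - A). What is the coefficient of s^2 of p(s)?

Expand det(sI - A) for the 3×3 matrix.
p(s) = s^3 + 11s^2 + 59s + 97.
(Check: constant term = det(-A) = (-1)^3 det A = 97; coefficient of s^2 = -tr A = 11.)
The coefficient of s^2 is 11.

11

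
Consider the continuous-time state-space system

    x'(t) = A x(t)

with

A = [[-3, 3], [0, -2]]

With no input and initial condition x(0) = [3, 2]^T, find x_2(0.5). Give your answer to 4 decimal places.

0.7358

det(sI - A) = s^2 - (tr A)s + det A, with tr A = (-3) + (-2) = -5 and det A = (-3)·(-2) - 3·0 = 6 - 0 = 6.
So p(s) = det(sI - A) = s^2 + 5s + 6.
Factor s^2 + 5s + 6: two numbers with sum -5 and product 6 are -2 and -3, so s^2 + 5s + 6 = (s + 2)(s + 3).
Hence p(s) = (s + 2) (s + 3), with roots -3, -2.
The eigenvalues -3, -2 are distinct and real, so A is diagonalisable and x(t) = e^{At} x(0) = V diag(e^{λ_i t}) V^{-1} x(0), where the columns of V are the eigenvectors.
λ = -3: A - (-3)I = [[0, 3], [0, 1]]. Row 1 gives 0·v1 + 3·v2 = 0, so take v_1 = [1, 0]^T.
λ = -2: A - (-2)I = [[-1, 3], [0, 0]]. Row 1 gives (-1)·v1 + 3·v2 = 0, so take v_2 = [3, 1]^T.
V = [v_1 v_2] = [[1, 3], [0, 1]] has det V = 1, so V^{-1} = adj(V)/det V = [[1, -3], [0, 1]].
Modal coordinates z(0) = V^{-1} x(0): 1·3 + (-3)·2 = -3; 0·3 + 1·2 = 2; so z(0) = [-3, 2]^T.
x_2(t) = Σ_i (v_i)_2 · z_i(0) · e^{λ_i t} (row 2 of V times the modal terms).
x_2(0.5) = 0·(-3)·e^{-3·0.5} + 1·2·e^{-2·0.5} = 0·0.223130 + 2·0.367879 = 0.7358.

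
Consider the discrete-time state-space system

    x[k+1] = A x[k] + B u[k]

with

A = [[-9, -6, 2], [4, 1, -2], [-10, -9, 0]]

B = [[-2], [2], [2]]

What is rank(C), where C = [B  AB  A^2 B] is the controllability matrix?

AB = [[10], [-10], [2]]
A^2B = [[-26], [26], [-10]]
Controllability matrix C = [B  AB  A^2B] = [[-2, 10, -26], [2, -10, 26], [2, 2, -10]]
The rows r1, r2, r3 of C are linearly dependent: r1 + r2 = 0 (check each entry), so rank(C) ≤ 2.
The 2×2 minor from rows 1, 3, columns 1, 2 is (-2)·2 - 10·2 = -4 - 20 = -24 ≠ 0, so rank(C) = 2.
rank(C) = 2 < n = 3, so the pair (A, B) is not completely controllable.

2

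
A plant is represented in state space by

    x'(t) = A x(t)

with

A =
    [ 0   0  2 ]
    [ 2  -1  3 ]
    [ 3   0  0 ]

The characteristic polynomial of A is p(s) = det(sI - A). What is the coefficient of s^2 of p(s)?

1

Expand det(sI - A) for the 3×3 matrix.
p(s) = s^3 + s^2 - 6s - 6.
(Check: constant term = det(-A) = (-1)^3 det A = -6; coefficient of s^2 = -tr A = 1.)
The coefficient of s^2 is 1.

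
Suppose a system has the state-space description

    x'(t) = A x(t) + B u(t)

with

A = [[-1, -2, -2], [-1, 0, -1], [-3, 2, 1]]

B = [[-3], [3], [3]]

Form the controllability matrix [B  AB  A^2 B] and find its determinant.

AB = [[-9], [0], [18]]
A^2B = [[-27], [-9], [45]]
Controllability matrix C = [B  AB  A^2B] = [[-3, -9, -27], [3, 0, -9], [3, 18, 45]]
Expanding along the first row, det(C) = (-3)·(0·45 - (-9)·18) - (-9)·(3·45 - (-9)·3) + (-27)·(3·18 - 0·3) = (-3)·162 - (-9)·162 + (-27)·54 = -486
Since det(C) ≠ 0, rank(C) = 3 and the system is completely controllable.

-486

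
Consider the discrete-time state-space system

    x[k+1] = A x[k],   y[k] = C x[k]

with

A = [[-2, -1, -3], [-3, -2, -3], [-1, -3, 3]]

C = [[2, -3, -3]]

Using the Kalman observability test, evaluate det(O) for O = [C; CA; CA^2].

-6651

CA = [[8, 13, -6]]
CA^2 = [[-49, -16, -81]]
Observability matrix O = [C; CA; CA^2] = [[2, -3, -3], [8, 13, -6], [-49, -16, -81]]
Expanding along the first row, det(O) = 2·(13·(-81) - (-6)·(-16)) - (-3)·(8·(-81) - (-6)·(-49)) + (-3)·(8·(-16) - 13·(-49)) = 2·(-1149) - (-3)·(-942) + (-3)·509 = -6651
Since det(O) ≠ 0, rank(O) = 3 and the system is completely observable.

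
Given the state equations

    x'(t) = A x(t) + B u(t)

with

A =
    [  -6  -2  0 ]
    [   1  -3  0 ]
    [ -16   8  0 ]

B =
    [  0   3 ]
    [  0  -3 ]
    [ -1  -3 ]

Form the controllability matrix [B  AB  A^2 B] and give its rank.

AB = [[0, -12], [0, 12], [0, -72]]
A^2B = [[0, 48], [0, -48], [0, 288]]
Controllability matrix C = [B  AB  A^2B] = [[0, 3, 0, -12, 0, 48], [0, -3, 0, 12, 0, -48], [-1, -3, 0, -72, 0, 288]]
The rows r1, r2, r3 of C are linearly dependent: r1 + r2 = 0 (check each entry), so rank(C) ≤ 2.
The 2×2 minor from rows 1, 3, columns 1, 2 is 0·(-3) - 3·(-1) = 0 - (-3) = 3 ≠ 0, so rank(C) = 2.
rank(C) = 2 < n = 3, so the pair (A, B) is not completely controllable.

2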